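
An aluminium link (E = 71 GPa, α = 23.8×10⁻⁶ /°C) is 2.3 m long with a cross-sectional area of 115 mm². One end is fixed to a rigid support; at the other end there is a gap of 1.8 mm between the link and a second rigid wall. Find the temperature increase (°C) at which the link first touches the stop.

Contact occurs when the free expansion equals the gap: αΔT L = 1.8 mm.
So ΔT = g/(αL) = 1.8/(23.8×10⁻⁶ × 2300) = 32.88 °C.

ΔT ≈ 32.9 °C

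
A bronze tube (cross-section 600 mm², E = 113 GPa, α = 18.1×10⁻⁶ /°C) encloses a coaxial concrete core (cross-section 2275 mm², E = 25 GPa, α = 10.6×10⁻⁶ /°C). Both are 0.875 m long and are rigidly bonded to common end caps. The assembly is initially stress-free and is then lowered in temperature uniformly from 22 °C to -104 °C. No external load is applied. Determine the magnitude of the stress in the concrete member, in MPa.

σ ≈ 12.8 MPa (compressive)

The bronze has the larger α, so on cooling it would change length more than the concrete if both were free. The rigid plates force a common final length, so the bronze is put into tension and the concrete into compression, with equal and opposite forces P (no external load).
Equating the net (thermal + elastic) strains gives |α₁ − α₂|·ΔT = P·[1/(A₁E₁) + 1/(A₂E₂)].
|α₁ − α₂|·ΔT = 7.5×10⁻⁶ × 126 = 0.000945.
1/(A₁E₁) + 1/(A₂E₂) = 1/(600×113×10³) + 1/(2275×25×10³) = 3.233×10⁻⁸ N⁻¹.
P = 0.000945 / 3.233×10⁻⁸ = 29230 N = 29.23 kN.
σ_{concrete} = P/A₂ = 29230/2275 = 12.85 MPa, compressive.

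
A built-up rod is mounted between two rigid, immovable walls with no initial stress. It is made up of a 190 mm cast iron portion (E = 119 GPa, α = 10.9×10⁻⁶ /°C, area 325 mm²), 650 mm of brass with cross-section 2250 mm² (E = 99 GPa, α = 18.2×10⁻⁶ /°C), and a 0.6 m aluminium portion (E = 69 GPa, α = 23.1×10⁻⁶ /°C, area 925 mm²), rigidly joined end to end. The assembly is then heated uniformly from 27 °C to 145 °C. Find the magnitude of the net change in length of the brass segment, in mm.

|ΔL| ≈ 0.841 mm

Free thermal expansion of the whole bar: Σ αᵢΔT Lᵢ = 10.9×10⁻⁶×118×190 + 18.2×10⁻⁶×118×650 + 23.1×10⁻⁶×118×600 = 3.276 mm.
Since the ends are fixed, an axial force P builds up, equal in every segment, with P · Σ Lᵢ/(AᵢEᵢ) = δ_free.
The series flexibility is Σ Lᵢ/(AᵢEᵢ) = 190/(325×119×10³) + 650/(2250×99×10³) + 600/(925×69×10³) = 1.723×10⁻⁵ mm/N.
So P = 3.276 / 1.723×10⁻⁵ = 190.1 kN, compressive.
For the brass segment, free thermal change = 18.2×10⁻⁶×118×650 = 1.396 mm and elastic change from P = 190100×650/(2250×99×10³) = 0.5547 mm; these oppose, so the net change is 0.841 mm (segment lengthens).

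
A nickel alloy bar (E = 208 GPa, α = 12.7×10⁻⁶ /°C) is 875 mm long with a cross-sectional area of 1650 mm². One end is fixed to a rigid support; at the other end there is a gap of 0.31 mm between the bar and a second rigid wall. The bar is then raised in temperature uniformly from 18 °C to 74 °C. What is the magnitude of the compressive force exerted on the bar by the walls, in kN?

Free thermal elongation = αΔT L = 12.7×10⁻⁶ × 56 × 875 = 0.6223 mm.
After closing the 0.31 mm clearance, 0.6223 − 0.31 = 0.3123 mm of expansion remains to be suppressed by the wall.
So σ = E(δ_free − g)/L = 208×10³ × 0.3123/875 = 74.24 MPa.
P = σA = 74.24 × 1650 = 122.5 kN.

P ≈ 122 kN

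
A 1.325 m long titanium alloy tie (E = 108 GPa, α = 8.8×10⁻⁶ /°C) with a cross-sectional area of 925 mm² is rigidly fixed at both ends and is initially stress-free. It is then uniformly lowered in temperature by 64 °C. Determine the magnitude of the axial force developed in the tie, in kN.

P ≈ 56.3 kN (tensile)

Full restraint means ε = 0, so the stress is σ = EαΔT = 108×10³ × 8.8×10⁻⁶ × 64 = 60.83 MPa.
P = AEαΔT = 925 × 108×10³ × 8.8×10⁻⁶ × 64 = 56.26 kN (tensile).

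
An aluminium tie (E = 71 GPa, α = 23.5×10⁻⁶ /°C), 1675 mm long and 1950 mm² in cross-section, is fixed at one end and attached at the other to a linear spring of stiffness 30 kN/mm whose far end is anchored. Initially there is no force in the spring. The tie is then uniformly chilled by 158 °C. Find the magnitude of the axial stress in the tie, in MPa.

Free thermal contraction: δ_free = αΔT L = 23.5×10⁻⁶ × 158 × 1675 = 6.219 mm.
Let P be the tensile force in the spring. The tie extends elastically by PL/(AE) and the spring stretches by P/k; together these equal δ_free.
So P = δ_free / [L/(AE) + 1/k] = 6.219 / [ 1675/(1950×71×10³) + 1/(30×10³) ].
P = 6.219 / 4.543×10⁻⁵ = 136900 N.
σ = P/A = 136900/1950 = 70.2 MPa.

σ ≈ 70.2 MPa (tensile)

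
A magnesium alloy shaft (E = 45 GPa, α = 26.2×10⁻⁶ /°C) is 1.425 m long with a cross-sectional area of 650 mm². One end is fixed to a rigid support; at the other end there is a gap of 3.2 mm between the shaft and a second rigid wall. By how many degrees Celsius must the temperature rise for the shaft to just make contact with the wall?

Contact occurs when the free expansion equals the gap: αΔT L = 3.2 mm.
So ΔT = g/(αL) = 3.2/(26.2×10⁻⁶ × 1425) = 85.71 °C.

ΔT ≈ 85.7 °C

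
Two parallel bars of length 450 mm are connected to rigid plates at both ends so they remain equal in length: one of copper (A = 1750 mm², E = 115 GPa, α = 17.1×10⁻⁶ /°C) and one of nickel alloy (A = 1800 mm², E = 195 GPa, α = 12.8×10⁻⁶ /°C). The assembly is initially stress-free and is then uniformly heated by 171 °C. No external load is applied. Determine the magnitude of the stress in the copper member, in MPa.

Equilibrium of a rigid end plate with no external load gives equal and opposite internal forces ±P in the two members. Since α_{copper} > α_{nickel alloy}, heating drives the copper into compression and the nickel alloy into tension.
Setting the final lengths equal and cancelling L: (α₁ − α₂)ΔT = P/(A₁E₁) + P/(A₂E₂).
|α₁ − α₂|·ΔT = 4.3×10⁻⁶ × 171 = 0.0007353.
1/(A₁E₁) + 1/(A₂E₂) = 1/(1750×115×10³) + 1/(1800×195×10³) = 7.818×10⁻⁹ N⁻¹.
P = 0.0007353 / 7.818×10⁻⁹ = 94050 N = 94.05 kN.
σ_{copper} = P/A₁ = 94050/1750 = 53.74 MPa, compressive.

σ ≈ 53.7 MPa (compressive)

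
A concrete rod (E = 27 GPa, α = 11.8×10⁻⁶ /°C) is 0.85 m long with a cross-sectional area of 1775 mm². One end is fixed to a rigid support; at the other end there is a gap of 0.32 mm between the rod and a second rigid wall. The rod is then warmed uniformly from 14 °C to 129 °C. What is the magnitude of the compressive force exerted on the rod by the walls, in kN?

P ≈ 47 kN

Free thermal elongation = αΔT L = 11.8×10⁻⁶ × 115 × 850 = 1.153 mm.
This exceeds the 0.32 mm gap, so the wall pushes back. The portion of expansion that must be recovered elastically is δ_free − gap = 1.153 − 0.32 = 0.8335 mm.
Compatibility: PL/(AE) = 0.8335 mm, so σ = P/A = E × (0.8335/850) = 26.47 MPa.
Force on the wall = σA = 26.47 × 1775 mm² = 46.99 kN.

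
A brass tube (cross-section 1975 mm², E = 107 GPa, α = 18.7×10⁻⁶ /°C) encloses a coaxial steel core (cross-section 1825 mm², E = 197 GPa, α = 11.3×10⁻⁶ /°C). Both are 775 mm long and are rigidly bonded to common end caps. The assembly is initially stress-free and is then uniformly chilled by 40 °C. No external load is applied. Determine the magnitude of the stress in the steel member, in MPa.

σ ≈ 21.6 MPa (compressive)

Equilibrium of a rigid end plate with no external load gives equal and opposite internal forces ±P in the two members. Since α_{brass} > α_{steel}, cooling drives the brass into tension and the steel into compression.
Setting the final lengths equal and cancelling L: (α₁ − α₂)ΔT = P/(A₁E₁) + P/(A₂E₂).
|α₁ − α₂|·ΔT = 7.4×10⁻⁶ × 40 = 0.000296.
1/(A₁E₁) + 1/(A₂E₂) = 1/(1975×107×10³) + 1/(1825×197×10³) = 7.513×10⁻⁹ N⁻¹.
P = 0.000296 / 7.513×10⁻⁹ = 39400 N = 39.4 kN.
σ_{steel} = P/A₂ = 39400/1825 = 21.59 MPa, compressive.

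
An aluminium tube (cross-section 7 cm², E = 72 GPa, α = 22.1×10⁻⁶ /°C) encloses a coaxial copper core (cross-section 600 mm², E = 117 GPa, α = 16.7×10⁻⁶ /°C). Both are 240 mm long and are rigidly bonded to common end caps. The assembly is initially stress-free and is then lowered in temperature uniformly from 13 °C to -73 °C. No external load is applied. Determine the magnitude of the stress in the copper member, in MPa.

σ ≈ 22.7 MPa (compressive)

Equilibrium of a rigid end plate with no external load gives equal and opposite internal forces ±P in the two members. Since α_{aluminium} > α_{copper}, cooling drives the aluminium into tension and the copper into compression.
Setting the final lengths equal and cancelling L: (α₁ − α₂)ΔT = P/(A₁E₁) + P/(A₂E₂).
|α₁ − α₂|·ΔT = 5.4×10⁻⁶ × 86 = 0.0004644.
1/(A₁E₁) + 1/(A₂E₂) = 1/(700×72×10³) + 1/(600×117×10³) = 3.409×10⁻⁸ N⁻¹.
P = 0.0004644 / 3.409×10⁻⁸ = 13620 N = 13.62 kN.
σ_{copper} = P/A₂ = 13620/600 = 22.71 MPa, compressive.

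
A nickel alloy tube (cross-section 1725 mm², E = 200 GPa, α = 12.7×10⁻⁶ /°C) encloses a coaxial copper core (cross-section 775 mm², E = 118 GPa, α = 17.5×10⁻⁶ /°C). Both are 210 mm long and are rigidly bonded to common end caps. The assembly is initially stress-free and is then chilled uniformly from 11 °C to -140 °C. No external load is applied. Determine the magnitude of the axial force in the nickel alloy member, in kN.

The copper has the larger α, so on cooling it would change length more than the nickel alloy if both were free. The rigid plates force a common final length, so the copper is put into tension and the nickel alloy into compression, with equal and opposite forces P (no external load).
Compatibility of the two members (thermal + elastic change equal): (α₁ − α₂)ΔT = P·[1/(A₁E₁) + 1/(A₂E₂)].
|α₁ − α₂|·ΔT = 4.8×10⁻⁶ × 151 = 0.0007248.
1/(A₁E₁) + 1/(A₂E₂) = 1/(1725×200×10³) + 1/(775×118×10³) = 1.383×10⁻⁸ N⁻¹.
P = 0.0007248 / 1.383×10⁻⁸ = 52390 N = 52.39 kN.

P ≈ 52.4 kN (compressive in the nickel alloy)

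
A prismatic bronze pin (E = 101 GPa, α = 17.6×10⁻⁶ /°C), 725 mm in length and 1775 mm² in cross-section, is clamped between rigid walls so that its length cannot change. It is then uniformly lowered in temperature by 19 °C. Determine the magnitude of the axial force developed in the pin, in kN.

Full restraint means ε = 0, so the stress is σ = EαΔT = 101×10³ × 17.6×10⁻⁶ × 19 = 33.77 MPa.
P = AEαΔT = 1775 × 101×10³ × 17.6×10⁻⁶ × 19 = 59.95 kN (tensile).

P ≈ 59.9 kN (tensile)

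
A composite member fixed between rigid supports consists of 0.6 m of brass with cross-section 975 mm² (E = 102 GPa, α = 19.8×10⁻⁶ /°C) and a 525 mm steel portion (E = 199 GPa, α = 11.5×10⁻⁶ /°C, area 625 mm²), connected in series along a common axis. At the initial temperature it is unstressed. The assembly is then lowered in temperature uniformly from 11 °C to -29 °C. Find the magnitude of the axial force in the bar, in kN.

P ≈ 69.9 kN (tensile)

With the walls removed the bar would change length by δ_free = Σ αᵢΔT Lᵢ = 19.8×10⁻⁶×40×600 + 11.5×10⁻⁶×40×525 = 0.7167 mm.
The walls prevent any net length change, so an axial force P (same in every segment) develops. Compatibility: P · Σ Lᵢ/(AᵢEᵢ) = δ_free.
The series flexibility is Σ Lᵢ/(AᵢEᵢ) = 600/(975×102×10³) + 525/(625×199×10³) = 1.025×10⁻⁵ mm/N.
So P = 0.7167 / 1.025×10⁻⁵ = 69.89 kN, tensile.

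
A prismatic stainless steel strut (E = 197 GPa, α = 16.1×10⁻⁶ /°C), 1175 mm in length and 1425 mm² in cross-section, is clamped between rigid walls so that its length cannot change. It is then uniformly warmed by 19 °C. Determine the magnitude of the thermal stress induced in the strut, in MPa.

The supports are rigid, so the total axial strain is zero. The restrained thermal strain is ε = αΔT = 16.1×10⁻⁶ × 19 = 305.9×10⁻⁶.
Hence σ = E·αΔT = 197×10³ × 305.9×10⁻⁶ = 60.26 MPa, compressive.

σ ≈ 60.3 MPa (compressive)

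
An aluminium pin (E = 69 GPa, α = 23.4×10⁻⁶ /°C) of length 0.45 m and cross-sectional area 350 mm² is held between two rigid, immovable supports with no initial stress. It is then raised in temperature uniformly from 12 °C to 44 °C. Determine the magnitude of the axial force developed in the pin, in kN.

Full restraint means ε = 0, so the stress is σ = EαΔT = 69×10³ × 23.4×10⁻⁶ × 32 = 51.67 MPa.
Axial force P = σA = 51.67 × 350 = 18080 N = 18.08 kN, compressive.

P ≈ 18.1 kN (compressive)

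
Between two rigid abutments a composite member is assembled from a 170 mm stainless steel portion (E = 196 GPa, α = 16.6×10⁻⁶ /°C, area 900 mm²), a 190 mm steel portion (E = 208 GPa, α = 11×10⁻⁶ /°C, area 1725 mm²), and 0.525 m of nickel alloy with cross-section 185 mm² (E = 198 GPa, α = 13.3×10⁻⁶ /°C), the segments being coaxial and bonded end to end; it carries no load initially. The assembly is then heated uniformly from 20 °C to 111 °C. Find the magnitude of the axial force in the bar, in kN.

P ≈ 68.4 kN (compressive)

Free thermal expansion of the whole bar: Σ αᵢΔT Lᵢ = 16.6×10⁻⁶×91×170 + 11×10⁻⁶×91×190 + 13.3×10⁻⁶×91×525 = 1.082 mm.
Since the ends are fixed, an axial force P builds up, equal in every segment, with P · Σ Lᵢ/(AᵢEᵢ) = δ_free.
Σ Lᵢ/(AᵢEᵢ) = 170/(900×196×10³) + 190/(1725×208×10³) + 525/(185×198×10³) = 1.583×10⁻⁵ mm/N.
P = 1.082 / 1.583×10⁻⁵ = 68390 N = 68.39 kN, compressive.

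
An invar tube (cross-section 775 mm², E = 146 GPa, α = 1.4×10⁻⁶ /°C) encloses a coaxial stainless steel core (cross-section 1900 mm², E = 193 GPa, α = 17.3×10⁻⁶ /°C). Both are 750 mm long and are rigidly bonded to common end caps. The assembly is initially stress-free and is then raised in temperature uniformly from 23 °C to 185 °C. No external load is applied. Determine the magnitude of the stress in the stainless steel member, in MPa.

The stainless steel has the larger α, so on heating it would change length more than the invar if both were free. The rigid plates force a common final length, so the stainless steel is put into compression and the invar into tension, with equal and opposite forces P (no external load).
Equating the net (thermal + elastic) strains gives |α₁ − α₂|·ΔT = P·[1/(A₁E₁) + 1/(A₂E₂)].
|α₁ − α₂|·ΔT = 15.9×10⁻⁶ × 162 = 0.002576.
1/(A₁E₁) + 1/(A₂E₂) = 1/(775×146×10³) + 1/(1900×193×10³) = 1.156×10⁻⁸ N⁻¹.
So P = 0.002576 / 1.156×10⁻⁸ = 222.7 kN.
σ_{stainless steel} = P/A₂ = 222700/1900 = 117.2 MPa, compressive.

σ ≈ 117 MPa (compressive)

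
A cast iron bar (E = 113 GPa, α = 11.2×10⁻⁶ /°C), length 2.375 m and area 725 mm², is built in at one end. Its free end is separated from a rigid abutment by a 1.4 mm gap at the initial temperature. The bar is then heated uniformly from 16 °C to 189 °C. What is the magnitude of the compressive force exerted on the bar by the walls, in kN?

P ≈ 110 kN

Free thermal elongation = αΔT L = 11.2×10⁻⁶ × 173 × 2375 = 4.602 mm.
After closing the 1.4 mm clearance, 4.602 − 1.4 = 3.202 mm of expansion remains to be suppressed by the wall.
Compatibility: PL/(AE) = 3.202 mm, so σ = P/A = E × (3.202/2375) = 152.3 MPa.
Force on the wall = σA = 152.3 × 725 mm² = 110.4 kN.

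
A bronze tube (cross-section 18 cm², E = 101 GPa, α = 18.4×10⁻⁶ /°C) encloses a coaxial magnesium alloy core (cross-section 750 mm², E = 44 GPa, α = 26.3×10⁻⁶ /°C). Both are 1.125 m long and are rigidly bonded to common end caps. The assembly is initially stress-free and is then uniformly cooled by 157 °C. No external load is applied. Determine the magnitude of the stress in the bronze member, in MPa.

σ ≈ 19.2 MPa (compressive)

Both members must finish at the same length. With the larger α, the magnesium alloy tends to over-contract; the plates restrain it, putting the magnesium alloy in tension and the bronze in compression. With no external load the two internal forces are equal and opposite, magnitude P.
Setting the final lengths equal and cancelling L: (α₁ − α₂)ΔT = P/(A₁E₁) + P/(A₂E₂).
|α₁ − α₂|·ΔT = 7.9×10⁻⁶ × 157 = 0.00124.
1/(A₁E₁) + 1/(A₂E₂) = 1/(1800×101×10³) + 1/(750×44×10³) = 3.58×10⁻⁸ N⁻¹.
So P = 0.00124 / 3.58×10⁻⁸ = 34.64 kN.
σ_{bronze} = P/A₁ = 34640/1800 = 19.25 MPa, compressive.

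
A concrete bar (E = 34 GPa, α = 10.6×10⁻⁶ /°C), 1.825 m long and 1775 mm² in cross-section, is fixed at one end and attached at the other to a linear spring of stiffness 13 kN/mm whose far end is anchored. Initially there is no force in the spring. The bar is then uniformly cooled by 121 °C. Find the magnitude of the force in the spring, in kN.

P ≈ 21.8 kN

Free thermal contraction: δ_free = αΔT L = 10.6×10⁻⁶ × 121 × 1825 = 2.341 mm.
Let P be the tensile force in the spring. The bar extends elastically by PL/(AE) and the spring stretches by P/k; together these equal δ_free.
P [ L/(AE) + 1/k ] = δ_free → P [ 1825/(1775×34×10³) + 1/(13×10³) ] = 2.341.
P = 2.341 / 0.0001072 = 21840 N.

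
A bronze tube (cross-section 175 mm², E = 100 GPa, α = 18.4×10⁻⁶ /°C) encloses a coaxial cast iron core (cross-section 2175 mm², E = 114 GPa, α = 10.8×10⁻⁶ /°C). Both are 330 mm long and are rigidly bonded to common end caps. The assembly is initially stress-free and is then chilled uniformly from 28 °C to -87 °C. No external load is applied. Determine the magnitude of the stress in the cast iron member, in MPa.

σ ≈ 6.57 MPa (compressive)

Equilibrium of a rigid end plate with no external load gives equal and opposite internal forces ±P in the two members. Since α_{bronze} > α_{cast iron}, cooling drives the bronze into tension and the cast iron into compression.
Compatibility of the two members (thermal + elastic change equal): (α₁ − α₂)ΔT = P·[1/(A₁E₁) + 1/(A₂E₂)].
|α₁ − α₂|·ΔT = 7.6×10⁻⁶ × 115 = 0.000874.
1/(A₁E₁) + 1/(A₂E₂) = 1/(175×100×10³) + 1/(2175×114×10³) = 6.118×10⁻⁸ N⁻¹.
P = 0.000874 / 6.118×10⁻⁸ = 14290 N = 14.29 kN.
σ_{cast iron} = P/A₂ = 14290/2175 = 6.569 MPa, compressive.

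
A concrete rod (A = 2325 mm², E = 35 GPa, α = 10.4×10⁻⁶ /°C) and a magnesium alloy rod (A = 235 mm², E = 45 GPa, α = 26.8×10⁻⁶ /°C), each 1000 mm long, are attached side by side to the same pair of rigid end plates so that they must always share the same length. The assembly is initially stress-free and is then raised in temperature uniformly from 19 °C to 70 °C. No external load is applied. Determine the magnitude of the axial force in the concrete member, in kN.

P ≈ 7.83 kN (tensile in the concrete)

Equilibrium of a rigid end plate with no external load gives equal and opposite internal forces ±P in the two members. Since α_{magnesium alloy} > α_{concrete}, heating drives the magnesium alloy into compression and the concrete into tension.
Equating the net (thermal + elastic) strains gives |α₁ − α₂|·ΔT = P·[1/(A₁E₁) + 1/(A₂E₂)].
|α₁ − α₂|·ΔT = 16.4×10⁻⁶ × 51 = 0.0008364.
1/(A₁E₁) + 1/(A₂E₂) = 1/(2325×35×10³) + 1/(235×45×10³) = 1.069×10⁻⁷ N⁻¹.
P = 0.0008364 / 1.069×10⁻⁷ = 7828 N = 7.828 kN.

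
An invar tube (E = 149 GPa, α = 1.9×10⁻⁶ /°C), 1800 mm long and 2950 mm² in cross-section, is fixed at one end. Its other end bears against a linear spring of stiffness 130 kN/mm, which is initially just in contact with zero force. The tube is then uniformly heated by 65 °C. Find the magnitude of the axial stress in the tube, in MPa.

σ ≈ 6.39 MPa (compressive)

The unrestrained thermal change is αΔT L = 1.9×10⁻⁶ × 65 × 1800 = 0.2223 mm.
Let P be the compressive force at the spring. The tube shortens elastically by PL/(AE) and the spring compresses by P/k; together these equal δ_free.
P [ L/(AE) + 1/k ] = δ_free → P [ 1800/(2950×149×10³) + 1/(130×10³) ] = 0.2223.
P = 0.2223 / 1.179×10⁻⁵ = 18860 N.
σ = P/A = 18860/2950 = 6.393 MPa.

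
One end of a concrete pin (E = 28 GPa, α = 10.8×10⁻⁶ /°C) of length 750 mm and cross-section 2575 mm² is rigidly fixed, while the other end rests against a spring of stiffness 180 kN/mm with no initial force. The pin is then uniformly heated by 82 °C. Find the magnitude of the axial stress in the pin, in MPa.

The unrestrained thermal change is αΔT L = 10.8×10⁻⁶ × 82 × 750 = 0.6642 mm.
With a force P in the spring, the elastic change of the pin is PL/(AE) and that of the spring is P/k; compatibility requires their sum to equal δ_free.
So P = δ_free / [L/(AE) + 1/k] = 0.6642 / [ 750/(2575×28×10³) + 1/(180×10³) ].
P = 0.6642 / 1.596×10⁻⁵ = 41620 N.
σ = P/A = 41620/2575 = 16.16 MPa.

σ ≈ 16.2 MPa (compressive)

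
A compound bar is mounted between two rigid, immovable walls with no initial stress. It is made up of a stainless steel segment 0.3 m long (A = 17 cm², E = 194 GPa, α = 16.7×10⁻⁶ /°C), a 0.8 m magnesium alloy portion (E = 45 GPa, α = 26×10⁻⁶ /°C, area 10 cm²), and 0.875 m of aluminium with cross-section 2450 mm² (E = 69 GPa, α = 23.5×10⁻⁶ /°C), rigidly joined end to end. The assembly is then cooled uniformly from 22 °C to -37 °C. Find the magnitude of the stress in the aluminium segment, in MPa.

σ ≈ 46.8 MPa (tensile)

If the supports were absent, the total length change would be Σ αᵢΔT Lᵢ = 16.7×10⁻⁶×59×300 + 26×10⁻⁶×59×800 + 23.5×10⁻⁶×59×875 = 2.736 mm.
Since the ends are fixed, an axial force P builds up, equal in every segment, with P · Σ Lᵢ/(AᵢEᵢ) = δ_free.
Σ Lᵢ/(AᵢEᵢ) = 300/(1700×194×10³) + 800/(1000×45×10³) + 875/(2450×69×10³) = 2.386×10⁻⁵ mm/N.
So P = 2.736 / 2.386×10⁻⁵ = 114.7 kN, tensile.
σ_{aluminium} = P / A = 114700 / 2450 = 46.8 MPa.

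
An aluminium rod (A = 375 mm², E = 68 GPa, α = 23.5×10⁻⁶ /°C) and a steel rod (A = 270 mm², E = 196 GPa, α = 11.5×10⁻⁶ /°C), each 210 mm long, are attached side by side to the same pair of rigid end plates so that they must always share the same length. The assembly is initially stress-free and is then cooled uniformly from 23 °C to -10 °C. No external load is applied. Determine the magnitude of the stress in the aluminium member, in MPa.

σ ≈ 18.2 MPa (tensile)

Both members must finish at the same length. With the larger α, the aluminium tends to over-contract; the plates restrain it, putting the aluminium in tension and the steel in compression. With no external load the two internal forces are equal and opposite, magnitude P.
Compatibility of the two members (thermal + elastic change equal): (α₁ − α₂)ΔT = P·[1/(A₁E₁) + 1/(A₂E₂)].
|α₁ − α₂|·ΔT = 12×10⁻⁶ × 33 = 0.000396.
1/(A₁E₁) + 1/(A₂E₂) = 1/(375×68×10³) + 1/(270×196×10³) = 5.811×10⁻⁸ N⁻¹.
So P = 0.000396 / 5.811×10⁻⁸ = 6.814 kN.
σ_{aluminium} = P/A₁ = 6814/375 = 18.17 MPa, tensile.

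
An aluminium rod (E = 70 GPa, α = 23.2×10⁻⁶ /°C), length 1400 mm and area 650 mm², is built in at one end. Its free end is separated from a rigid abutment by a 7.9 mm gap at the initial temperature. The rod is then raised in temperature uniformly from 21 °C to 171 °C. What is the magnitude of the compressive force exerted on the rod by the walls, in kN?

P ≈ 0 kN

Unrestrained expansion: δ_free = αΔT L = 23.2×10⁻⁶ × 150 × 1400 = 4.872 mm.
Since δ_free = 4.87 mm is less than the 7.9 mm gap, the rod never touches the wall. No axial force develops.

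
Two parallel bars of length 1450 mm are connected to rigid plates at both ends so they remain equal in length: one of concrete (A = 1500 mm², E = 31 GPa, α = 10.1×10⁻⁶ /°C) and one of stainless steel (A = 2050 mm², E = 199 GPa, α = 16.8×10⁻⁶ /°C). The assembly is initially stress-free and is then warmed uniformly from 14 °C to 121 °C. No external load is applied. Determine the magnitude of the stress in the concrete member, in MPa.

Both members must finish at the same length. With the larger α, the stainless steel tends to over-expand; the plates restrain it, putting the stainless steel in compression and the concrete in tension. With no external load the two internal forces are equal and opposite, magnitude P.
Equating the net (thermal + elastic) strains gives |α₁ − α₂|·ΔT = P·[1/(A₁E₁) + 1/(A₂E₂)].
|α₁ − α₂|·ΔT = 6.7×10⁻⁶ × 107 = 0.0007169.
1/(A₁E₁) + 1/(A₂E₂) = 1/(1500×31×10³) + 1/(2050×199×10³) = 2.396×10⁻⁸ N⁻¹.
P = 0.0007169 / 2.396×10⁻⁸ = 29920 N = 29.92 kN.
σ_{concrete} = P/A₁ = 29920/1500 = 19.95 MPa, tensile.

σ ≈ 19.9 MPa (tensile)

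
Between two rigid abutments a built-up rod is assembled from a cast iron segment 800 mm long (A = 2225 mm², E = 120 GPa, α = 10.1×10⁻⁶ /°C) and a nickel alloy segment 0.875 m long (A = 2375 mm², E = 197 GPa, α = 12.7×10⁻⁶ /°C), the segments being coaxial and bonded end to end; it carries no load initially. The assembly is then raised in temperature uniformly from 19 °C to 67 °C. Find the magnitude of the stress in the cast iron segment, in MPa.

If the supports were absent, the total length change would be Σ αᵢΔT Lᵢ = 10.1×10⁻⁶×48×800 + 12.7×10⁻⁶×48×875 = 0.9212 mm.
Since the ends are fixed, an axial force P builds up, equal in every segment, with P · Σ Lᵢ/(AᵢEᵢ) = δ_free.
The series flexibility is Σ Lᵢ/(AᵢEᵢ) = 800/(2225×120×10³) + 875/(2375×197×10³) = 4.866×10⁻⁶ mm/N.
So P = 0.9212 / 4.866×10⁻⁶ = 189.3 kN, compressive.
σ_{cast iron} = P / A = 189300 / 2225 = 85.08 MPa.

σ ≈ 85.1 MPa (compressive)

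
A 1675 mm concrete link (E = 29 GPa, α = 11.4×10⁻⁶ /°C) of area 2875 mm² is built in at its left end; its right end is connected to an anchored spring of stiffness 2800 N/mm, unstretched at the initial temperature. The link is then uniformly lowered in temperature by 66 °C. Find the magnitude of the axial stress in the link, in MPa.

Free thermal contraction: δ_free = αΔT L = 11.4×10⁻⁶ × 66 × 1675 = 1.26 mm.
With a force P in the spring, the elastic change of the link is PL/(AE) and that of the spring is P/k; compatibility requires their sum to equal δ_free.
P [ L/(AE) + 1/k ] = δ_free → P [ 1675/(2875×29×10³) + 1/(2800) ] = 1.26.
P = 1.26 / 0.0003772 = 3341 N.
σ = P/A = 3341/2875 = 1.162 MPa.

σ ≈ 1.16 MPa (tensile)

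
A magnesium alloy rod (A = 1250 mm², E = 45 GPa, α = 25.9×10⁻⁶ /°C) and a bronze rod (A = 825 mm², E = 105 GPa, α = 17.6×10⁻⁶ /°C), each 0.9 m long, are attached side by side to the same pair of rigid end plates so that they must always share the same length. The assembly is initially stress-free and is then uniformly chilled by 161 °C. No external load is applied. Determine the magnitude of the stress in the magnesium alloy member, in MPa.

σ ≈ 36.5 MPa (tensile)

Equilibrium of a rigid end plate with no external load gives equal and opposite internal forces ±P in the two members. Since α_{magnesium alloy} > α_{bronze}, cooling drives the magnesium alloy into tension and the bronze into compression.
Compatibility of the two members (thermal + elastic change equal): (α₁ − α₂)ΔT = P·[1/(A₁E₁) + 1/(A₂E₂)].
|α₁ − α₂|·ΔT = 8.3×10⁻⁶ × 161 = 0.001336.
1/(A₁E₁) + 1/(A₂E₂) = 1/(1250×45×10³) + 1/(825×105×10³) = 2.932×10⁻⁸ N⁻¹.
P = 0.001336 / 2.932×10⁻⁸ = 45570 N = 45.57 kN.
σ_{magnesium alloy} = P/A₁ = 45570/1250 = 36.46 MPa, tensile.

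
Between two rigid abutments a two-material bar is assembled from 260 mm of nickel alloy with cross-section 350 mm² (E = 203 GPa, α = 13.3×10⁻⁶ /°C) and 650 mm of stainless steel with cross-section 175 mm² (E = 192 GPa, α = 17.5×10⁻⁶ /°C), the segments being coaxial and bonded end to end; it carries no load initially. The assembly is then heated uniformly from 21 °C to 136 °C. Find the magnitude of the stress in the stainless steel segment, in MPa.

Free thermal expansion of the whole bar: Σ αᵢΔT Lᵢ = 13.3×10⁻⁶×115×260 + 17.5×10⁻⁶×115×650 = 1.706 mm.
The rigid supports impose zero overall length change; the single axial force P common to all segments must satisfy P Σ Lᵢ/(AᵢEᵢ) = δ_free.
The series flexibility is Σ Lᵢ/(AᵢEᵢ) = 260/(350×203×10³) + 650/(175×192×10³) = 2.3×10⁻⁵ mm/N.
Hence P = δ_free / Σ(L/AE) = 1.706/2.3×10⁻⁵ = 74.15 kN (compressive).
σ_{stainless steel} = P / A = 74150 / 175 = 423.7 MPa.

σ ≈ 424 MPa (compressive)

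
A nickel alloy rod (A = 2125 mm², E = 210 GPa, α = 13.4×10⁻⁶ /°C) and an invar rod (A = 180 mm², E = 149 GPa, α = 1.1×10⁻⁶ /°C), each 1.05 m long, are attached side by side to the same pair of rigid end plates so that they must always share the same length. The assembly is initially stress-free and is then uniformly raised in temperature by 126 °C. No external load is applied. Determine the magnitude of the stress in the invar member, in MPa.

σ ≈ 218 MPa (tensile)

Equilibrium of a rigid end plate with no external load gives equal and opposite internal forces ±P in the two members. Since α_{nickel alloy} > α_{invar}, heating drives the nickel alloy into compression and the invar into tension.
Equating the net (thermal + elastic) strains gives |α₁ − α₂|·ΔT = P·[1/(A₁E₁) + 1/(A₂E₂)].
|α₁ − α₂|·ΔT = 12.3×10⁻⁶ × 126 = 0.00155.
1/(A₁E₁) + 1/(A₂E₂) = 1/(2125×210×10³) + 1/(180×149×10³) = 3.953×10⁻⁸ N⁻¹.
So P = 0.00155 / 3.953×10⁻⁸ = 39.21 kN.
σ_{invar} = P/A₂ = 39210/180 = 217.8 MPa, tensile.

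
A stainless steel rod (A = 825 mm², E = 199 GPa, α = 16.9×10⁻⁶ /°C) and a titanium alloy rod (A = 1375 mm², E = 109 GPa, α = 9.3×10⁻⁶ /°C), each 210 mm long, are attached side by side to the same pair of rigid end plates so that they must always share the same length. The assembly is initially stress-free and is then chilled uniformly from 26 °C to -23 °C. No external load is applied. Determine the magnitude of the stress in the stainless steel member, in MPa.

σ ≈ 35.4 MPa (tensile)

Both members must finish at the same length. With the larger α, the stainless steel tends to over-contract; the plates restrain it, putting the stainless steel in tension and the titanium alloy in compression. With no external load the two internal forces are equal and opposite, magnitude P.
Setting the final lengths equal and cancelling L: (α₁ − α₂)ΔT = P/(A₁E₁) + P/(A₂E₂).
|α₁ − α₂|·ΔT = 7.6×10⁻⁶ × 49 = 0.0003724.
1/(A₁E₁) + 1/(A₂E₂) = 1/(825×199×10³) + 1/(1375×109×10³) = 1.276×10⁻⁸ N⁻¹.
P = 0.0003724 / 1.276×10⁻⁸ = 29180 N = 29.18 kN.
σ_{stainless steel} = P/A₁ = 29180/825 = 35.37 MPa, tensile.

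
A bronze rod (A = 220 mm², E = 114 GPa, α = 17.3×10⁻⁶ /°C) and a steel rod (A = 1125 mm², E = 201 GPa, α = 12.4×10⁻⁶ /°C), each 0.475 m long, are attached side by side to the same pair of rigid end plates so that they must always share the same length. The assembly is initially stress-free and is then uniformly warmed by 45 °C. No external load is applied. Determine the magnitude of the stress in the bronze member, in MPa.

σ ≈ 22.6 MPa (compressive)

Equilibrium of a rigid end plate with no external load gives equal and opposite internal forces ±P in the two members. Since α_{bronze} > α_{steel}, heating drives the bronze into compression and the steel into tension.
Setting the final lengths equal and cancelling L: (α₁ − α₂)ΔT = P/(A₁E₁) + P/(A₂E₂).
|α₁ − α₂|·ΔT = 4.9×10⁻⁶ × 45 = 0.0002205.
1/(A₁E₁) + 1/(A₂E₂) = 1/(220×114×10³) + 1/(1125×201×10³) = 4.429×10⁻⁸ N⁻¹.
P = 0.0002205 / 4.429×10⁻⁸ = 4978 N = 4.978 kN.
σ_{bronze} = P/A₁ = 4978/220 = 22.63 MPa, compressive.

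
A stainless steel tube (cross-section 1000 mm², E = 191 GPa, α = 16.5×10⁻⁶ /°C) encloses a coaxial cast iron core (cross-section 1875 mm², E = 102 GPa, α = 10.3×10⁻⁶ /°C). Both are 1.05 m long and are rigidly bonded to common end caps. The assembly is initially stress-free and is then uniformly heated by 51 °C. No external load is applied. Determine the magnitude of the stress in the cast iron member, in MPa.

The stainless steel has the larger α, so on heating it would change length more than the cast iron if both were free. The rigid plates force a common final length, so the stainless steel is put into compression and the cast iron into tension, with equal and opposite forces P (no external load).
Equating the net (thermal + elastic) strains gives |α₁ − α₂|·ΔT = P·[1/(A₁E₁) + 1/(A₂E₂)].
|α₁ − α₂|·ΔT = 6.2×10⁻⁶ × 51 = 0.0003162.
1/(A₁E₁) + 1/(A₂E₂) = 1/(1000×191×10³) + 1/(1875×102×10³) = 1.046×10⁻⁸ N⁻¹.
P = 0.0003162 / 1.046×10⁻⁸ = 30220 N = 30.22 kN.
σ_{cast iron} = P/A₂ = 30220/1875 = 16.12 MPa, tensile.

σ ≈ 16.1 MPa (tensile)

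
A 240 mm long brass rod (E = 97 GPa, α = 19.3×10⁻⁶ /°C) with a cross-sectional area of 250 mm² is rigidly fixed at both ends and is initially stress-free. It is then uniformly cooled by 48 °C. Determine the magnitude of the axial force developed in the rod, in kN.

Full restraint means ε = 0, so the stress is σ = EαΔT = 97×10³ × 19.3×10⁻⁶ × 48 = 89.86 MPa.
P = AEαΔT = 250 × 97×10³ × 19.3×10⁻⁶ × 48 = 22.47 kN (tensile).

P ≈ 22.5 kN (tensile)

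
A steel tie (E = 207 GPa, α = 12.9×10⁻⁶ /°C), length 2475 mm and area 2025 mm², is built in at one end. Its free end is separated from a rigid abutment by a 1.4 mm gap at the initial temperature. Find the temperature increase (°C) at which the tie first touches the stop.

ΔT ≈ 43.8 °C

The gap closes when αΔT L = 1.4 mm, since the tie is still unstressed at that instant.
ΔT = 1.4 / (12.9×10⁻⁶ × 2475) = 43.85 °C.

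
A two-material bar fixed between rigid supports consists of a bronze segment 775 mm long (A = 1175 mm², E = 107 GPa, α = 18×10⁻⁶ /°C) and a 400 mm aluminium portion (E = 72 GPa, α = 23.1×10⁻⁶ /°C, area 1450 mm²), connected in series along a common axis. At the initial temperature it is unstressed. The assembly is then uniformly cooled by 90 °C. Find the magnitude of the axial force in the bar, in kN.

Free thermal contraction of the whole bar: Σ αᵢΔT Lᵢ = 18×10⁻⁶×90×775 + 23.1×10⁻⁶×90×400 = 2.087 mm.
The rigid supports impose zero overall length change; the single axial force P common to all segments must satisfy P Σ Lᵢ/(AᵢEᵢ) = δ_free.
The series flexibility is Σ Lᵢ/(AᵢEᵢ) = 775/(1175×107×10³) + 400/(1450×72×10³) = 9.996×10⁻⁶ mm/N.
So P = 2.087 / 9.996×10⁻⁶ = 208.8 kN, tensile.

P ≈ 209 kN (tensile)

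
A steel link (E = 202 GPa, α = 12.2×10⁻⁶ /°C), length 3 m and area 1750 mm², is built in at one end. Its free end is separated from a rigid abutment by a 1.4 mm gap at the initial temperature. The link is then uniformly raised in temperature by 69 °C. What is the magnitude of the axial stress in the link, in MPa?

Free thermal elongation = αΔT L = 12.2×10⁻⁶ × 69 × 3000 = 2.525 mm.
The gap closes (δ_free > 1.4 mm) and the wall then resists a further 2.525 − 1.4 = 1.125 mm of expansion.
Compatibility: PL/(AE) = 1.125 mm, so σ = P/A = E × (1.125/3000) = 75.78 MPa.

σ ≈ 75.8 MPa (compressive)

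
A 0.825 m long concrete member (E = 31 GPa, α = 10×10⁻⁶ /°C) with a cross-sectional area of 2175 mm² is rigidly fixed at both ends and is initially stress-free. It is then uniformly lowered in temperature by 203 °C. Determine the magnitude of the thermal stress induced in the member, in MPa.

σ ≈ 62.9 MPa (tensile)

Because both ends are immovable the net strain is zero, and the suppressed thermal strain is αΔT = 10×10⁻⁶ × 203 = 2030×10⁻⁶.
The stress required to suppress this strain is σ = Eε = 31×10³ × 2030×10⁻⁶ = 62.93 MPa, tensile since the member is trying to contract.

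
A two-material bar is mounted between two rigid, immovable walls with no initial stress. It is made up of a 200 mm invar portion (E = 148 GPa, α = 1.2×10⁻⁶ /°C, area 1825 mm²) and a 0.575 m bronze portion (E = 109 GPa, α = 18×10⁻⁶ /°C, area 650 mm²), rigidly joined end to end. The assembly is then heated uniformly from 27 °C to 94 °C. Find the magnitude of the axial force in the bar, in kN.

P ≈ 80.1 kN (compressive)

If the supports were absent, the total length change would be Σ αᵢΔT Lᵢ = 1.2×10⁻⁶×67×200 + 18×10⁻⁶×67×575 = 0.7095 mm.
The rigid supports impose zero overall length change; the single axial force P common to all segments must satisfy P Σ Lᵢ/(AᵢEᵢ) = δ_free.
Σ Lᵢ/(AᵢEᵢ) = 200/(1825×148×10³) + 575/(650×109×10³) = 8.856×10⁻⁶ mm/N.
So P = 0.7095 / 8.856×10⁻⁶ = 80.12 kN, compressive.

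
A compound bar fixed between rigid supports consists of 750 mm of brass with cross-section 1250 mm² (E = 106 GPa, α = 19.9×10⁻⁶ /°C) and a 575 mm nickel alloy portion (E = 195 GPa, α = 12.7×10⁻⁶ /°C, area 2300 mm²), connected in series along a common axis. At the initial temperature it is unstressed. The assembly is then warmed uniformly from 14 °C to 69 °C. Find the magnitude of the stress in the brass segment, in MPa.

σ ≈ 141 MPa (compressive)

With the walls removed the bar would change length by δ_free = Σ αᵢΔT Lᵢ = 19.9×10⁻⁶×55×750 + 12.7×10⁻⁶×55×575 = 1.223 mm.
The walls prevent any net length change, so an axial force P (same in every segment) develops. Compatibility: P · Σ Lᵢ/(AᵢEᵢ) = δ_free.
The series flexibility is Σ Lᵢ/(AᵢEᵢ) = 750/(1250×106×10³) + 575/(2300×195×10³) = 6.942×10⁻⁶ mm/N.
Hence P = δ_free / Σ(L/AE) = 1.223/6.942×10⁻⁶ = 176.1 kN (compressive).
σ_{brass} = P / A = 176100 / 1250 = 140.9 MPa.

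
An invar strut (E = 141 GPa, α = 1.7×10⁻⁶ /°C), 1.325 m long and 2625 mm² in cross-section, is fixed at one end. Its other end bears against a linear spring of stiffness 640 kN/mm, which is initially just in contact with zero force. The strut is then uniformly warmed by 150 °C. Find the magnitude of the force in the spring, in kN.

If the spring were absent the strut would lengthen by αΔT L = 1.7×10⁻⁶ × 150 × 1325 = 0.3379 mm.
Let P be the compressive force at the spring. The strut shortens elastically by PL/(AE) and the spring compresses by P/k; together these equal δ_free.
So P = δ_free / [L/(AE) + 1/k] = 0.3379 / [ 1325/(2625×141×10³) + 1/(640×10³) ].
P = 0.3379 / 5.142×10⁻⁶ = 65700 N.

P ≈ 65.7 kN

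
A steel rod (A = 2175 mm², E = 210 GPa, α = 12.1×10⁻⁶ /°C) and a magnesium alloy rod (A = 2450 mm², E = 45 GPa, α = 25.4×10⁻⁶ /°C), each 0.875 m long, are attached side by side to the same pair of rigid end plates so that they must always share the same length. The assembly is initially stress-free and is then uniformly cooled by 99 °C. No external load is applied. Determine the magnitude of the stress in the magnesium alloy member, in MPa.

Both members must finish at the same length. With the larger α, the magnesium alloy tends to over-contract; the plates restrain it, putting the magnesium alloy in tension and the steel in compression. With no external load the two internal forces are equal and opposite, magnitude P.
Equating the net (thermal + elastic) strains gives |α₁ − α₂|·ΔT = P·[1/(A₁E₁) + 1/(A₂E₂)].
|α₁ − α₂|·ΔT = 13.3×10⁻⁶ × 99 = 0.001317.
1/(A₁E₁) + 1/(A₂E₂) = 1/(2175×210×10³) + 1/(2450×45×10³) = 1.126×10⁻⁸ N⁻¹.
P = 0.001317 / 1.126×10⁻⁸ = 116900 N = 116.9 kN.
σ_{magnesium alloy} = P/A₂ = 116900/2450 = 47.73 MPa, tensile.

σ ≈ 47.7 MPa (tensile)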